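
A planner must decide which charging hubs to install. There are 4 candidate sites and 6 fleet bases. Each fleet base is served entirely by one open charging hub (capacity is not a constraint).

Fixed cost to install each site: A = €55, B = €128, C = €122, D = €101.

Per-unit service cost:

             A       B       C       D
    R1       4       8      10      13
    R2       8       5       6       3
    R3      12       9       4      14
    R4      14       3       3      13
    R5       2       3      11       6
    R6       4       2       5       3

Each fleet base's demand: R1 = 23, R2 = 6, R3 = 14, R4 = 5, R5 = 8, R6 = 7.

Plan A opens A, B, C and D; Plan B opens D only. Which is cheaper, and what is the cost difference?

Plan A is cheaper by 131.

Plan A: {A, B, C, D}: R1→A 4·23=92, R2→D 3·6=18, R3→C 4·14=56, R4→B 3·5=15, R5→A 2·8=16, R6→B 2·7=14. Service 211; fixed 406; total 617.
Plan B: {D}: R1→D 13·23=299, R2→D 3·6=18, R3→D 14·14=196, R4→D 13·5=65, R5→D 6·8=48, R6→D 3·7=21. Service 647; fixed 101; total 748.
Difference: |617 − 748| = 131.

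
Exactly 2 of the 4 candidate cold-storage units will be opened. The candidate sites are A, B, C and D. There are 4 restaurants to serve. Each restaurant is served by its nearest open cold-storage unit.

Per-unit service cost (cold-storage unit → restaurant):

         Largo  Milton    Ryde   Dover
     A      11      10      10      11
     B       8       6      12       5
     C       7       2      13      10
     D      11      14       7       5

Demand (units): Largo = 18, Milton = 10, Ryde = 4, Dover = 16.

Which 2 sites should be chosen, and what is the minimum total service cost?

Choose C and D; total service cost 254.

With exactly 2 open, each restaurant uses its cheapest among the chosen.
{C, D}: Largo→C 7·18=126, Milton→C 2·10=20, Ryde→D 7·4=28, Dover→D 5·16=80. Service cost 254.
{B, C}: service cost 274
{B, D}: service cost 312
Among all 6 size-2 choices, {C, D} is lowest.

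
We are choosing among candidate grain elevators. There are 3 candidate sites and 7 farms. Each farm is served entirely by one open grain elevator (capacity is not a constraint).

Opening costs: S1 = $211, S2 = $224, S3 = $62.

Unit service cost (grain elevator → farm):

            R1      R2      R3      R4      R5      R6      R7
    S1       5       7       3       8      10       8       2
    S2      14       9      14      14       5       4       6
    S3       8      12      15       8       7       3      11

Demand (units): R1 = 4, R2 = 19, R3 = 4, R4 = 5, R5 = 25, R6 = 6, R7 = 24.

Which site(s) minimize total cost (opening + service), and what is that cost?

Open S1 and S3; minimum total cost 719.

For any fixed open set, each farm goes to its cheapest open site; total = fixed + service.
{S1, S3}: R1→S1 5·4=20, R2→S1 7·19=133, R3→S1 3·4=12, R4→S1 8·5=40, R5→S3 7·25=175, R6→S3 3·6=18, R7→S1 2·24=48. Service 446; fixed 273; total 719.
{S1}: service 551 + fixed 211 = 762
{S1, S2}: service 402 + fixed 435 = 837
{S1, S2, S3}: service 396 + fixed 497 = 893
No other subset beats 719.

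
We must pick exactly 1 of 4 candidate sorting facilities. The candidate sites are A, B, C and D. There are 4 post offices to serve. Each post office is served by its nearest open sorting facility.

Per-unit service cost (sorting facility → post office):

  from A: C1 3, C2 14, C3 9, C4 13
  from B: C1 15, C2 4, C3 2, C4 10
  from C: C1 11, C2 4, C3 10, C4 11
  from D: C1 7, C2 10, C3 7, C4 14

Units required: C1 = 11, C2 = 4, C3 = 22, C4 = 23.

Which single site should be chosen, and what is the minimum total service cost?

Choose B only; total service cost 455.

With exactly 1 open, each post office uses its cheapest among the chosen.
{B}: C1→B 15·11=165, C2→B 4·4=16, C3→B 2·22=44, C4→B 10·23=230. Service cost 455.
{A}: service cost 586
{D}: service cost 593
Among all 4 size-1 choices, {B} is lowest.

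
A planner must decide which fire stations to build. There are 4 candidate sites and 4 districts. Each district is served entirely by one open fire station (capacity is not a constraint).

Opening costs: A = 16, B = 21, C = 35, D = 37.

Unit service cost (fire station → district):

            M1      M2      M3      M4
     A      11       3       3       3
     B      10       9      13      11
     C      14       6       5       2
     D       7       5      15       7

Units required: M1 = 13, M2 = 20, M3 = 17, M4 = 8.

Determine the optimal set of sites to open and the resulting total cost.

For any fixed open set, each district goes to its cheapest open site; total = fixed + service.
{A, D}: M1→D 7·13=91, M2→A 3·20=60, M3→A 3·17=51, M4→A 3·8=24. Service 226; fixed 53; total 279.
{A}: M1→A 11·13=143, M2→A 3·20=60, M3→A 3·17=51, M4→A 3·8=24. Service 278; fixed 16; total 294.
{A, B, D}: service 226 + fixed 74 = 300
{A, B, C, D}: service 218 + fixed 109 = 327
No other subset beats 279.

Open A and D; minimum total cost 279.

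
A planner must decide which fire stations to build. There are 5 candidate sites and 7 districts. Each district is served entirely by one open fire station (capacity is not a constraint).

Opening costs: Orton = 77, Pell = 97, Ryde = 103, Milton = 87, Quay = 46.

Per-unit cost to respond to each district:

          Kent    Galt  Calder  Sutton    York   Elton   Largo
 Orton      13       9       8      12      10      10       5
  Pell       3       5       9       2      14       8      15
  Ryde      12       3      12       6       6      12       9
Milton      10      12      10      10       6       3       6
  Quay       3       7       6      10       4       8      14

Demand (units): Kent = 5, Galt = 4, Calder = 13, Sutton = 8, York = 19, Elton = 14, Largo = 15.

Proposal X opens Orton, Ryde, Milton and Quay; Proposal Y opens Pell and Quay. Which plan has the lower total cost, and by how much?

Proposal X: {Orton, Ryde, Milton, Quay}: Kent→Quay 3·5=15, Galt→Ryde 3·4=12, Calder→Quay 6·13=78, Sutton→Ryde 6·8=48, York→Quay 4·19=76, Elton→Milton 3·14=42, Largo→Orton 5·15=75. Service 346; fixed 313; total 659.
Proposal Y: {Pell, Quay}: Kent→Pell 3·5=15, Galt→Pell 5·4=20, Calder→Quay 6·13=78, Sutton→Pell 2·8=16, York→Quay 4·19=76, Elton→Pell 8·14=112, Largo→Quay 14·15=210. Service 527; fixed 143; total 670.
Difference: |659 − 670| = 11.

Proposal X is cheaper by 11.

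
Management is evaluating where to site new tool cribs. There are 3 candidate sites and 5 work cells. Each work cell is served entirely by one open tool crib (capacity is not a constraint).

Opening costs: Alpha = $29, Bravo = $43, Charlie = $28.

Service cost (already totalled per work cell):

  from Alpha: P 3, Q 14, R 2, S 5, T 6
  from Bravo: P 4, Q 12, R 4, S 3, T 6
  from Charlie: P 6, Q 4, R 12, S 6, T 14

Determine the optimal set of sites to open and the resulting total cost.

For any fixed open set, each work cell goes to its cheapest open site; total = fixed + service.
{Alpha}: P→Alpha 3, Q→Alpha 14, R→Alpha 2, S→Alpha 5, T→Alpha 6. Service 30; fixed 29; total 59.
{Charlie}: service 42 + fixed 28 = 70
{Bravo}: service 29 + fixed 43 = 72
{Alpha, Bravo, Charlie}: P→Alpha 3, Q→Charlie 4, R→Alpha 2, S→Bravo 3, T→Alpha 6. Service 18; fixed 100; total 118.
No other subset beats 59.

Open Alpha only; minimum total cost 59.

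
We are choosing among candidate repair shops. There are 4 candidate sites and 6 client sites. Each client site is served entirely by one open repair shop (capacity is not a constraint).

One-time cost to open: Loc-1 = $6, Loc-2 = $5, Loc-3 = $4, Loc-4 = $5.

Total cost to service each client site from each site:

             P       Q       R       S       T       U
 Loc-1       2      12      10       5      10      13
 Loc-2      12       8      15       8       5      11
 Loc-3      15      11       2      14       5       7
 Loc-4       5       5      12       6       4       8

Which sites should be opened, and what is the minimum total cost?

Open Loc-3 and Loc-4; minimum total cost 38.

For any fixed open set, each client site goes to its cheapest open site; total = fixed + service.
{Loc-3, Loc-4}: P→Loc-4 5, Q→Loc-4 5, R→Loc-3 2, S→Loc-4 6, T→Loc-4 4, U→Loc-3 7. Service 29; fixed 9; total 38.
{Loc-1, Loc-3, Loc-4}: P→Loc-1 2, Q→Loc-4 5, R→Loc-3 2, S→Loc-1 5, T→Loc-4 4, U→Loc-3 7. Service 25; fixed 15; total 40.
{Loc-1, Loc-3}: service 32 + fixed 10 = 42
{Loc-1, Loc-2, Loc-3, Loc-4}: service 25 + fixed 20 = 45
(All 15 nonempty subsets were checked; Loc-3 and Loc-4 is lowest.)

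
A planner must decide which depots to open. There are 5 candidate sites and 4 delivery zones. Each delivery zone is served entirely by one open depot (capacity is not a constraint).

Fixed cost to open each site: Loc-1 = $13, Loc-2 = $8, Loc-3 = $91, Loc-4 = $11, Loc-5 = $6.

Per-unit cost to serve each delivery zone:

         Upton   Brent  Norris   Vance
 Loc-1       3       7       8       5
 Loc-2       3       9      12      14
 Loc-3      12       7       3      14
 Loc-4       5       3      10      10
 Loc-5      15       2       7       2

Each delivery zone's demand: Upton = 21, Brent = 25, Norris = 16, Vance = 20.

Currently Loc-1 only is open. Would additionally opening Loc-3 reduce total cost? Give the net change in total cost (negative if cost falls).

No — net change +11 (cost rises by 11).

Current service cost with {Loc-1}: 466.
Adding Loc-3: each delivery zone re-picks its cheapest; new service cost 386, saving 80.
Extra fixed cost: 91. Net change = 91 − 80 = 11.
(Totals: 479 → 490.)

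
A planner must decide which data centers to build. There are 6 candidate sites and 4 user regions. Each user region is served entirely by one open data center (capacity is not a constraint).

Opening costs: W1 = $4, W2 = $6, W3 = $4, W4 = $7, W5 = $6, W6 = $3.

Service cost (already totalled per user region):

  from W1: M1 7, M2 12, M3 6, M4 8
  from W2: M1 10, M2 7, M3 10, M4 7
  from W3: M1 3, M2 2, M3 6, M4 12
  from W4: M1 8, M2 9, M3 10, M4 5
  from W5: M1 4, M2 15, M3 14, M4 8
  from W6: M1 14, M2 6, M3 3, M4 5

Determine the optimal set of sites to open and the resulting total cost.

Open W3 and W6; minimum total cost 20.

For any fixed open set, each user region goes to its cheapest open site; total = fixed + service.
{W3, W6}: M1→W3 3, M2→W3 2, M3→W6 3, M4→W6 5. Service 13; fixed 7; total 20.
{W1, W3, W6}: service 13 + fixed 11 = 24
{W2, W3, W6}: service 13 + fixed 13 = 26
{W1, W2, W3, W4, W5, W6}: service 13 + fixed 30 = 43
No other subset beats 20.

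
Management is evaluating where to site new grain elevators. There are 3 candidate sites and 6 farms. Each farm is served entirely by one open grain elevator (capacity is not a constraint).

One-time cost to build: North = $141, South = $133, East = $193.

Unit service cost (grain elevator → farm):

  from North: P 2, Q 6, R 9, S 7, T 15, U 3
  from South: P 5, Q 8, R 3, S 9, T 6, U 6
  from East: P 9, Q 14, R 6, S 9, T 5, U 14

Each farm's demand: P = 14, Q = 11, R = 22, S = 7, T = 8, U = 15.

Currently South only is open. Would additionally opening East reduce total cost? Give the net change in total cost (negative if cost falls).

Current service cost with {South}: 425.
Adding East: each farm re-picks its cheapest; new service cost 417, saving 8.
Extra fixed cost: 193. Net change = 193 − 8 = 185.
(Totals: 558 → 743.)

No — net change +185 (cost rises by 185).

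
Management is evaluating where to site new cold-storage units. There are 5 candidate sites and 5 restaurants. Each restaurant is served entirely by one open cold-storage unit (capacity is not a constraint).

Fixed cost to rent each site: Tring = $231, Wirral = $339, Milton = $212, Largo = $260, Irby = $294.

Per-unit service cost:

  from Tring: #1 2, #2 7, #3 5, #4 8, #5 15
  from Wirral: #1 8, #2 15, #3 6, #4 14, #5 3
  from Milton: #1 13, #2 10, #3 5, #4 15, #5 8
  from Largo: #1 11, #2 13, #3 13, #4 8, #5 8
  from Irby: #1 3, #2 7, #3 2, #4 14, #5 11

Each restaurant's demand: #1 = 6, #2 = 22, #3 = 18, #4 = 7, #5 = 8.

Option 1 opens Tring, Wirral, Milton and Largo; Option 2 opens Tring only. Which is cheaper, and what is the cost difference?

Option 1: {Tring, Wirral, Milton, Largo}: #1→Tring 2·6=12, #2→Tring 7·22=154, #3→Tring 5·18=90, #4→Tring 8·7=56, #5→Wirral 3·8=24. Service 336; fixed 1042; total 1378.
Option 2: {Tring}: #1→Tring 2·6=12, #2→Tring 7·22=154, #3→Tring 5·18=90, #4→Tring 8·7=56, #5→Tring 15·8=120. Service 432; fixed 231; total 663.
Difference: |1378 − 663| = 715.

Option 2 is cheaper by 715.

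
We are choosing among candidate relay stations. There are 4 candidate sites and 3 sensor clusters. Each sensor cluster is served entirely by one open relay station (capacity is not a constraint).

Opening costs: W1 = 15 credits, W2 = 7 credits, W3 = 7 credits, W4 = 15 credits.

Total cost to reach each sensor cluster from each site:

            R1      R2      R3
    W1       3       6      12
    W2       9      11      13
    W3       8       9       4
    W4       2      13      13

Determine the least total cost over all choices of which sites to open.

For any fixed open set, each sensor cluster goes to its cheapest open site; total = fixed + service.
{W3}: R1→W3 8, R2→W3 9, R3→W3 4. Service 21; fixed 7; total 28.
{W1, W3}: R1→W1 3, R2→W1 6, R3→W3 4. Service 13; fixed 22; total 35.
{W2, W3}: R1→W3 8, R2→W3 9, R3→W3 4. Service 21; fixed 14; total 35.
{W1, W2, W3, W4}: R1→W4 2, R2→W1 6, R3→W3 4. Service 12; fixed 44; total 56.
No other subset beats 28.

Minimum total cost: 28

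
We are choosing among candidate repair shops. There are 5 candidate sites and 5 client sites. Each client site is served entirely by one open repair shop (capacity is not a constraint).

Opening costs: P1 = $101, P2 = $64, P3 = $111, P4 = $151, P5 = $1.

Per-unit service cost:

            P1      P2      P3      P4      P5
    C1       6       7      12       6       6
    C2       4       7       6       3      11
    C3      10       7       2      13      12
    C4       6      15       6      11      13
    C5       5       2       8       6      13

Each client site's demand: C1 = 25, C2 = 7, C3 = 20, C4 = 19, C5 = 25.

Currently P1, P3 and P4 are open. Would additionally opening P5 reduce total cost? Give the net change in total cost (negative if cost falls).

No — net change +1 (cost rises by 1).

Current service cost with {P1, P3, P4}: 450.
Adding P5: each client site re-picks its cheapest; new service cost 450, saving 0.
Extra fixed cost: 1. Net change = 1 − 0 = 1.
(Totals: 813 → 814.)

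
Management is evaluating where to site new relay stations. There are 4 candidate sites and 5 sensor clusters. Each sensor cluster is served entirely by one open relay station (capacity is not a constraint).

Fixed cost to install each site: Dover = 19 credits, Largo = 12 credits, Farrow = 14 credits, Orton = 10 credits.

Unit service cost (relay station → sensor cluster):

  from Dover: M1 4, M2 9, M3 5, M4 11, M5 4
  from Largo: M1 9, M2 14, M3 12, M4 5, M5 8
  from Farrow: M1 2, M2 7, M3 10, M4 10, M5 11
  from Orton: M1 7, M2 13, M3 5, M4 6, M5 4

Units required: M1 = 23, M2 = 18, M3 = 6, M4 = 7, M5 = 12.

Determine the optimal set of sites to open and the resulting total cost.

For any fixed open set, each sensor cluster goes to its cheapest open site; total = fixed + service.
{Farrow, Orton}: M1→Farrow 2·23=46, M2→Farrow 7·18=126, M3→Orton 5·6=30, M4→Orton 6·7=42, M5→Orton 4·12=48. Service 292; fixed 24; total 316.
{Largo, Farrow, Orton}: M1→Farrow 2·23=46, M2→Farrow 7·18=126, M3→Orton 5·6=30, M4→Largo 5·7=35, M5→Orton 4·12=48. Service 285; fixed 36; total 321.
{Dover, Largo, Farrow}: service 285 + fixed 45 = 330
{Dover, Largo, Farrow, Orton}: service 285 + fixed 55 = 340
No other subset beats 316.

Open Farrow and Orton; minimum total cost 316.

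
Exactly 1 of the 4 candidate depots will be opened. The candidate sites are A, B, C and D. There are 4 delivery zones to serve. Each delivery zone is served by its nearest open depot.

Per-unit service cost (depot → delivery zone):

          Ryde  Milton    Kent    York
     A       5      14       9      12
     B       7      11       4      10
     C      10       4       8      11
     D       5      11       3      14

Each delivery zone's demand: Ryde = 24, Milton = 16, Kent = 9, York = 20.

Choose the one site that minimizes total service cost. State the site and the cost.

With exactly 1 open, each delivery zone uses its cheapest among the chosen.
{B}: Ryde→B 7·24=168, Milton→B 11·16=176, Kent→B 4·9=36, York→B 10·20=200. Service cost 580.
{C}: service cost 596
{D}: service cost 603
Among all 4 size-1 choices, {B} is lowest.

Choose B only; total service cost 580.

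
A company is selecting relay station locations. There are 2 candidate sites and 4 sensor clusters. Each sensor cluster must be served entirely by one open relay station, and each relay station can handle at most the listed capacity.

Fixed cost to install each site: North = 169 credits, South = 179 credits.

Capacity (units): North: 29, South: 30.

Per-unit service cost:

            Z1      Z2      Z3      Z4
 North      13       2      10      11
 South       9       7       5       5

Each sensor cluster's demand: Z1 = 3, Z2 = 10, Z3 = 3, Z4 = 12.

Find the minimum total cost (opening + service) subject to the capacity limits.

Minimum total cost: 351

Open {South}: Z1→South 9·3=27, Z2→South 7·10=70, Z3→South 5·3=15, Z4→South 5·12=60.
Loads: South carries 28/30. Service 172; fixed 179; total 351.
Next best feasible plan costs 390.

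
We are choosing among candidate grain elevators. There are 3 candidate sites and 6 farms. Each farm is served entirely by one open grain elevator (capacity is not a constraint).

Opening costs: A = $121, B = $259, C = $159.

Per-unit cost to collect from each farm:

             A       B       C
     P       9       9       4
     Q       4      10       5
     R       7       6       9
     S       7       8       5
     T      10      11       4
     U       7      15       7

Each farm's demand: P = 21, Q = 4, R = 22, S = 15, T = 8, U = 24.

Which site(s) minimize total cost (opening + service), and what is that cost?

Open C only; minimum total cost 736.

For any fixed open set, each farm goes to its cheapest open site; total = fixed + service.
{C}: P→C 4·21=84, Q→C 5·4=20, R→C 9·22=198, S→C 5·15=75, T→C 4·8=32, U→C 7·24=168. Service 577; fixed 159; total 736.
{A, C}: service 529 + fixed 280 = 809
{A}: service 712 + fixed 121 = 833
{A, B, C}: service 507 + fixed 539 = 1046
No other subset beats 736.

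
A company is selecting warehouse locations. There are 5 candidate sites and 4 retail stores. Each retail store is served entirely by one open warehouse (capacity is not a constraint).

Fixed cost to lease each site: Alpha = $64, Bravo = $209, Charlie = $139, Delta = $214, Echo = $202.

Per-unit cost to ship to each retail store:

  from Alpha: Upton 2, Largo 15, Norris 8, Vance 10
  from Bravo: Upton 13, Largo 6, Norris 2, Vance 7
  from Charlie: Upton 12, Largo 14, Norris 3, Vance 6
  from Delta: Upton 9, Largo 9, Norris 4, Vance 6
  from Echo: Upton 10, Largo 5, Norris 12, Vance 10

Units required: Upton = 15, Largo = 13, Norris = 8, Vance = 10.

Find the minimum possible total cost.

Minimum total cost: 453

For any fixed open set, each retail store goes to its cheapest open site; total = fixed + service.
{Alpha}: Upton→Alpha 2·15=30, Largo→Alpha 15·13=195, Norris→Alpha 8·8=64, Vance→Alpha 10·10=100. Service 389; fixed 64; total 453.
{Alpha, Bravo}: Upton→Alpha 2·15=30, Largo→Bravo 6·13=78, Norris→Bravo 2·8=16, Vance→Bravo 7·10=70. Service 194; fixed 273; total 467.
{Alpha, Charlie}: Upton→Alpha 2·15=30, Largo→Charlie 14·13=182, Norris→Charlie 3·8=24, Vance→Charlie 6·10=60. Service 296; fixed 203; total 499.
{Alpha, Bravo, Charlie, Delta, Echo}: service 171 + fixed 828 = 999
No other subset beats 453.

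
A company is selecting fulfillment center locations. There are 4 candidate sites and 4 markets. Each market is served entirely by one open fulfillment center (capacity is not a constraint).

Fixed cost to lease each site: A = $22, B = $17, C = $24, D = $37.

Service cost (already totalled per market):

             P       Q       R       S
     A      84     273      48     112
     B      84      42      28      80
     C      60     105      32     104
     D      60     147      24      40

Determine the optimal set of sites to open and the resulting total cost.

Open B and D; minimum total cost 220.

For any fixed open set, each market goes to its cheapest open site; total = fixed + service.
{B, D}: P→D 60, Q→B 42, R→D 24, S→D 40. Service 166; fixed 54; total 220.
{A, B, D}: service 166 + fixed 76 = 242
{B, C, D}: P→C 60, Q→B 42, R→D 24, S→D 40. Service 166; fixed 78; total 244.
{A, B, C, D}: service 166 + fixed 100 = 266
No other subset beats 220.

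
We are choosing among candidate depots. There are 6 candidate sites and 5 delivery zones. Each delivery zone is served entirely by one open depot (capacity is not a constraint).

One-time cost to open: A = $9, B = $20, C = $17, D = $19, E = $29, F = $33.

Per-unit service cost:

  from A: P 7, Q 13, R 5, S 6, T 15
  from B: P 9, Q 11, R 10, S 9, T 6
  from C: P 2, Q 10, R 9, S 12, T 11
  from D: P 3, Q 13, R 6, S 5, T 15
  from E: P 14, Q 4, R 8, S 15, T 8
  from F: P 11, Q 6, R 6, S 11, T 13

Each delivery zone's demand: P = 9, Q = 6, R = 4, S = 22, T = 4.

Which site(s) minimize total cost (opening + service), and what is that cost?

Open D and E; minimum total cost 265.

For any fixed open set, each delivery zone goes to its cheapest open site; total = fixed + service.
{D, E}: P→D 3·9=27, Q→E 4·6=24, R→D 6·4=24, S→D 5·22=110, T→E 8·4=32. Service 217; fixed 48; total 265.
{A, D, E}: service 213 + fixed 57 = 270
{C, D, E}: P→C 2·9=18, Q→E 4·6=24, R→D 6·4=24, S→D 5·22=110, T→E 8·4=32. Service 208; fixed 65; total 273.
{A, B, C, D, E, F}: P→C 2·9=18, Q→E 4·6=24, R→A 5·4=20, S→D 5·22=110, T→B 6·4=24. Service 196; fixed 127; total 323.
No other subset beats 265.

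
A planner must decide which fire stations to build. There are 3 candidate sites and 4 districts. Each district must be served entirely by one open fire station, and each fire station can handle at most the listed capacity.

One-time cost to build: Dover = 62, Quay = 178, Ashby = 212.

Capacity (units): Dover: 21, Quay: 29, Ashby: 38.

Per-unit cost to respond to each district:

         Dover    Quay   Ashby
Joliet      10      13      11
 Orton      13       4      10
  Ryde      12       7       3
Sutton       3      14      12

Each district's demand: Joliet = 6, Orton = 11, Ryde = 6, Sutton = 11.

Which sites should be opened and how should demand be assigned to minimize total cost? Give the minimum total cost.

Minimum total cost: 419

Open {Dover, Quay}: Joliet→Dover 10·6=60, Orton→Quay 4·11=44, Ryde→Quay 7·6=42, Sutton→Dover 3·11=33.
Loads: Dover carries 17/21, Quay carries 17/29. Service 179; fixed 240; total 419.
Next best feasible plan costs 437.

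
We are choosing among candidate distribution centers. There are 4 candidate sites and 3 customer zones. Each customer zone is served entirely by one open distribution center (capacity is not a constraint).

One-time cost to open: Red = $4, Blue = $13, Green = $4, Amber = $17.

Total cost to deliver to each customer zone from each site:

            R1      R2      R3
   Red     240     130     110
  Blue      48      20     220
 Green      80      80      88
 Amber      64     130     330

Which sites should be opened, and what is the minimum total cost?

Open Blue and Green; minimum total cost 173.

For any fixed open set, each customer zone goes to its cheapest open site; total = fixed + service.
{Blue, Green}: R1→Blue 48, R2→Blue 20, R3→Green 88. Service 156; fixed 17; total 173.
{Red, Blue, Green}: service 156 + fixed 21 = 177
{Blue, Green, Amber}: R1→Blue 48, R2→Blue 20, R3→Green 88. Service 156; fixed 34; total 190.
{Red, Blue, Green, Amber}: R1→Blue 48, R2→Blue 20, R3→Green 88. Service 156; fixed 38; total 194.
No other subset beats 173.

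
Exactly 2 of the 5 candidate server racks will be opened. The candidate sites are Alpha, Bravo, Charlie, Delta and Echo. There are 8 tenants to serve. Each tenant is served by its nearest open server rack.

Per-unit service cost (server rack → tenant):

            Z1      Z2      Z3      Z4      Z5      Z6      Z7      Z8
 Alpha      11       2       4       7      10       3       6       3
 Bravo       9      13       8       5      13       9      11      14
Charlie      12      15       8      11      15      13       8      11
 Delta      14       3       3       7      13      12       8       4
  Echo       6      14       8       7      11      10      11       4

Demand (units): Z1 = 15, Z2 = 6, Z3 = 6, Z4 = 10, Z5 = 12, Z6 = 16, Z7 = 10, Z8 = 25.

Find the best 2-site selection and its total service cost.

With exactly 2 open, each tenant uses its cheapest among the chosen.
{Alpha, Echo}: Z1→Echo 6·15=90, Z2→Alpha 2·6=12, Z3→Alpha 4·6=24, Z4→Alpha 7·10=70, Z5→Alpha 10·12=120, Z6→Alpha 3·16=48, Z7→Alpha 6·10=60, Z8→Alpha 3·25=75. Service cost 499.
{Alpha, Bravo}: service cost 524
{Alpha, Delta}: service cost 568
Among all 10 size-2 choices, {Alpha, Echo} is lowest.

Choose Alpha and Echo; total service cost 499.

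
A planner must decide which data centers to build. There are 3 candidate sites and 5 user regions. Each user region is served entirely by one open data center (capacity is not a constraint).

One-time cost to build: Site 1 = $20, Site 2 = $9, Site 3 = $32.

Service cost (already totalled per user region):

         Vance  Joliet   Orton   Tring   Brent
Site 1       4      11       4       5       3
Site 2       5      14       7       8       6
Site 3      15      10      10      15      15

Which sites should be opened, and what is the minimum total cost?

For any fixed open set, each user region goes to its cheapest open site; total = fixed + service.
{Site 1}: Vance→Site 1 4, Joliet→Site 1 11, Orton→Site 1 4, Tring→Site 1 5, Brent→Site 1 3. Service 27; fixed 20; total 47.
{Site 2}: service 40 + fixed 9 = 49
{Site 1, Site 2}: service 27 + fixed 29 = 56
{Site 1, Site 2, Site 3}: service 26 + fixed 61 = 87
No other subset beats 47.

Open Site 1 only; minimum total cost 47.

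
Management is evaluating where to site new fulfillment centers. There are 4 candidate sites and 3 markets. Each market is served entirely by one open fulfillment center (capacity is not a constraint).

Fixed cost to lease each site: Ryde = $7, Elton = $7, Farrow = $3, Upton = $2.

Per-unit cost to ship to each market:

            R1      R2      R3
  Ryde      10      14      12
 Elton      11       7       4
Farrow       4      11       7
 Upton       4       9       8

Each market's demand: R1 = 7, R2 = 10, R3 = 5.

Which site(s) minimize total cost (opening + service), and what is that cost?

For any fixed open set, each market goes to its cheapest open site; total = fixed + service.
{Elton, Upton}: R1→Upton 4·7=28, R2→Elton 7·10=70, R3→Elton 4·5=20. Service 118; fixed 9; total 127.
{Elton, Farrow}: service 118 + fixed 10 = 128
{Elton, Farrow, Upton}: service 118 + fixed 12 = 130
{Ryde, Elton, Farrow, Upton}: R1→Farrow 4·7=28, R2→Elton 7·10=70, R3→Elton 4·5=20. Service 118; fixed 19; total 137.
No other subset beats 127.

Open Elton and Upton; minimum total cost 127.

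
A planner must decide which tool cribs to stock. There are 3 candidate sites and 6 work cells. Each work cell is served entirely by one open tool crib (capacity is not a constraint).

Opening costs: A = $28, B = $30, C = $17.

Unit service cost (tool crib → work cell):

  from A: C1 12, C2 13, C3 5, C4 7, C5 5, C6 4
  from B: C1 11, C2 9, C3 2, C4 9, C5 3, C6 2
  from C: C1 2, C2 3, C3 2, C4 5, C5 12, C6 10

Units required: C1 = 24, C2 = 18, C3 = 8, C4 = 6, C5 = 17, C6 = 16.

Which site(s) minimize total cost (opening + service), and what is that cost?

Open B and C; minimum total cost 278.

For any fixed open set, each work cell goes to its cheapest open site; total = fixed + service.
{B, C}: C1→C 2·24=48, C2→C 3·18=54, C3→B 2·8=16, C4→C 5·6=30, C5→B 3·17=51, C6→B 2·16=32. Service 231; fixed 47; total 278.
{A, B, C}: service 231 + fixed 75 = 306
{A, C}: C1→C 2·24=48, C2→C 3·18=54, C3→C 2·8=16, C4→C 5·6=30, C5→A 5·17=85, C6→A 4·16=64. Service 297; fixed 45; total 342.
{C}: C1→C 2·24=48, C2→C 3·18=54, C3→C 2·8=16, C4→C 5·6=30, C5→C 12·17=204, C6→C 10·16=160. Service 512; fixed 17; total 529.
No other subset beats 278.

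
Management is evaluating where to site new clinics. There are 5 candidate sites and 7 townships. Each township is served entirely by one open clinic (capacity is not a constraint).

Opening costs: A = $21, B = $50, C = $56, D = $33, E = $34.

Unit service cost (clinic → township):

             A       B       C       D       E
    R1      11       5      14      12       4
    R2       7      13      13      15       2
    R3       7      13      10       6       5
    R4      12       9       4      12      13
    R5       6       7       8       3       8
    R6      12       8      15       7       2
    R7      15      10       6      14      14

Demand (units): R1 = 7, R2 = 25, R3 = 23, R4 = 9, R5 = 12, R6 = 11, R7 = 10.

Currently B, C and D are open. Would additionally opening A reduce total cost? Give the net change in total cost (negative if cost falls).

Current service cost with {B, C, D}: 707.
Adding A: each township re-picks its cheapest; new service cost 557, saving 150.
Extra fixed cost: 21. Net change = 21 − 150 = -129.
(Totals: 846 → 717.)

Yes — net change −129 (cost falls by 129).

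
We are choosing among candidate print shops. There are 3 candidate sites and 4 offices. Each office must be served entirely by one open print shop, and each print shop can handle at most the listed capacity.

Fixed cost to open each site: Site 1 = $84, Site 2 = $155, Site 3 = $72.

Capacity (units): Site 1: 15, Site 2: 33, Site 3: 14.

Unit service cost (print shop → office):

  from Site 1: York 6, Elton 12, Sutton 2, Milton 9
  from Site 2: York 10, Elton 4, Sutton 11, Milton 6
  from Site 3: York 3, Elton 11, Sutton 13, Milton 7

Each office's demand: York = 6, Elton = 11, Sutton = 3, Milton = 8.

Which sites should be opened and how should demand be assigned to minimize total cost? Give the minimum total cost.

Open {Site 2}: York→Site 2 10·6=60, Elton→Site 2 4·11=44, Sutton→Site 2 11·3=33, Milton→Site 2 6·8=48.
Loads: Site 2 carries 28/33. Service 185; fixed 155; total 340.
Next best feasible plan costs 368.

Minimum total cost: 340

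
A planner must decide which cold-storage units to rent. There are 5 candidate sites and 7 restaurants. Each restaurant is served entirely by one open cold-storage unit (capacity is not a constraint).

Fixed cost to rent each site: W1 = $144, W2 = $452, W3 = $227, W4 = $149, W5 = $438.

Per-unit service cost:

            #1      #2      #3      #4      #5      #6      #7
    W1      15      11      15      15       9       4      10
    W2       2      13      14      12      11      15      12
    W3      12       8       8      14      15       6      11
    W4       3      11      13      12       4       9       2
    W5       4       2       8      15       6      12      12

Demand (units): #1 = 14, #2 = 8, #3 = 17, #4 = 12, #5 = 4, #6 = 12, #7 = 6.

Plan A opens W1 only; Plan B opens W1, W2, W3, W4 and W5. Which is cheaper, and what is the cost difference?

Plan A: {W1}: #1→W1 15·14=210, #2→W1 11·8=88, #3→W1 15·17=255, #4→W1 15·12=180, #5→W1 9·4=36, #6→W1 4·12=48, #7→W1 10·6=60. Service 877; fixed 144; total 1021.
Plan B: {W1, W2, W3, W4, W5}: #1→W2 2·14=28, #2→W5 2·8=16, #3→W3 8·17=136, #4→W2 12·12=144, #5→W4 4·4=16, #6→W1 4·12=48, #7→W4 2·6=12. Service 400; fixed 1410; total 1810.
Difference: |1021 − 1810| = 789.

Plan A is cheaper by 789.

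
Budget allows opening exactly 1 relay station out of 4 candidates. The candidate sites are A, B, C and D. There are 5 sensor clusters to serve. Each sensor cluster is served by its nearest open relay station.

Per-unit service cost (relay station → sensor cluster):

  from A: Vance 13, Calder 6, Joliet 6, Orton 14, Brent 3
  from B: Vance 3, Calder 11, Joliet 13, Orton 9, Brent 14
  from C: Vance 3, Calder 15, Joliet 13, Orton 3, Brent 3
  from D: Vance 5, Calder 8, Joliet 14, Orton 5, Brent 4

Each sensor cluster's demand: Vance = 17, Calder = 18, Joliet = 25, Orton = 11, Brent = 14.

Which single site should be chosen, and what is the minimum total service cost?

Choose A only; total service cost 675.

With exactly 1 open, each sensor cluster uses its cheapest among the chosen.
{A}: Vance→A 13·17=221, Calder→A 6·18=108, Joliet→A 6·25=150, Orton→A 14·11=154, Brent→A 3·14=42. Service cost 675.
{D}: service cost 690
{C}: service cost 721
Among all 4 size-1 choices, {A} is lowest.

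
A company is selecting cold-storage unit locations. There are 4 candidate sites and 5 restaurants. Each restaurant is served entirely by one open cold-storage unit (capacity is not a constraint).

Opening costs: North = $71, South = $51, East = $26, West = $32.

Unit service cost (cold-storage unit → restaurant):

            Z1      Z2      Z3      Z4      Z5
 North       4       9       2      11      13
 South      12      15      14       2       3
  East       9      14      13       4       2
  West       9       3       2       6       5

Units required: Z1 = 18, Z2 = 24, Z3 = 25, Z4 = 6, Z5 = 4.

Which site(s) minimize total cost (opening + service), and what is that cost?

For any fixed open set, each restaurant goes to its cheapest open site; total = fixed + service.
{North, West}: Z1→North 4·18=72, Z2→West 3·24=72, Z3→North 2·25=50, Z4→West 6·6=36, Z5→West 5·4=20. Service 250; fixed 103; total 353.
{North, East, West}: Z1→North 4·18=72, Z2→West 3·24=72, Z3→North 2·25=50, Z4→East 4·6=24, Z5→East 2·4=8. Service 226; fixed 129; total 355.
{North, South, West}: Z1→North 4·18=72, Z2→West 3·24=72, Z3→North 2·25=50, Z4→South 2·6=12, Z5→South 3·4=12. Service 218; fixed 154; total 372.
{North, South, East, West}: service 214 + fixed 180 = 394
No other subset beats 353.

Open North and West; minimum total cost 353.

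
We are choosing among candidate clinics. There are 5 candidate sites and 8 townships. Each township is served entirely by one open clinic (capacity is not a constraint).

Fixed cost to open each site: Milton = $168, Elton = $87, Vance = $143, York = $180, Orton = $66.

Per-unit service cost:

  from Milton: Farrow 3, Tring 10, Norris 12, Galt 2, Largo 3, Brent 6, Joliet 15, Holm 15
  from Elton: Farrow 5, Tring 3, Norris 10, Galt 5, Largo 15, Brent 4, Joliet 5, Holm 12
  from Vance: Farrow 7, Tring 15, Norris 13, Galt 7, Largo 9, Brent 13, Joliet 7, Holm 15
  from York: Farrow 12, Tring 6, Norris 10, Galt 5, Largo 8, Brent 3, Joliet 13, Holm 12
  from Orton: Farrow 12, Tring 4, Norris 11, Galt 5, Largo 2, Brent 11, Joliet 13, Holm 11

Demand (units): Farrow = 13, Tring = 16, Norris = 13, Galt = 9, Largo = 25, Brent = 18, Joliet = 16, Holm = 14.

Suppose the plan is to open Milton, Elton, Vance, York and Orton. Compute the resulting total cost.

Total cost: 1217

Each township is assigned to its cheapest site among the open ones.
{Milton, Elton, Vance, York, Orton}: Farrow→Milton 3·13=39, Tring→Elton 3·16=48, Norris→Elton 10·13=130, Galt→Milton 2·9=18, Largo→Orton 2·25=50, Brent→York 3·18=54, Joliet→Elton 5·16=80, Holm→Orton 11·14=154. Service 573; fixed 644; total 1217.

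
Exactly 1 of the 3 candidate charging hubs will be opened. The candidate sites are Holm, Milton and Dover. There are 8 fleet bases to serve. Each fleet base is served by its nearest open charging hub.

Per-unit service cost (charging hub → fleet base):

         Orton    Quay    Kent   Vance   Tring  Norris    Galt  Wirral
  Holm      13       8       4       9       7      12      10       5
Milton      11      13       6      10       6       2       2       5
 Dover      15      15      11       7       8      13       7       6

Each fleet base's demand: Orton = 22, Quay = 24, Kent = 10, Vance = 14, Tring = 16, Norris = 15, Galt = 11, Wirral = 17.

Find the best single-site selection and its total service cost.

Choose Milton only; total service cost 987.

With exactly 1 open, each fleet base uses its cheapest among the chosen.
{Milton}: Orton→Milton 11·22=242, Quay→Milton 13·24=312, Kent→Milton 6·10=60, Vance→Milton 10·14=140, Tring→Milton 6·16=96, Norris→Milton 2·15=30, Galt→Milton 2·11=22, Wirral→Milton 5·17=85. Service cost 987.
{Holm}: service cost 1131
{Dover}: service cost 1400
Among all 3 size-1 choices, {Milton} is lowest.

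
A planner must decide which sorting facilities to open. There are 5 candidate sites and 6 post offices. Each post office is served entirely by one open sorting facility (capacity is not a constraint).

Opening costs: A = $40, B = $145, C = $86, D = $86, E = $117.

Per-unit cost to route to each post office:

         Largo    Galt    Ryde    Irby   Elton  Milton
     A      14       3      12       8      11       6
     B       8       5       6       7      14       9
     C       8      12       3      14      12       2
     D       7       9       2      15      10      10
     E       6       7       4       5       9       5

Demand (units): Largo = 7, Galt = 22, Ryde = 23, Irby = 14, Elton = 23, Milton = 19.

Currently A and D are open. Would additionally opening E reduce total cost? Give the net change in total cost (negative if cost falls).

No — net change +26 (cost rises by 26).

Current service cost with {A, D}: 617.
Adding E: each post office re-picks its cheapest; new service cost 526, saving 91.
Extra fixed cost: 117. Net change = 117 − 91 = 26.
(Totals: 743 → 769.)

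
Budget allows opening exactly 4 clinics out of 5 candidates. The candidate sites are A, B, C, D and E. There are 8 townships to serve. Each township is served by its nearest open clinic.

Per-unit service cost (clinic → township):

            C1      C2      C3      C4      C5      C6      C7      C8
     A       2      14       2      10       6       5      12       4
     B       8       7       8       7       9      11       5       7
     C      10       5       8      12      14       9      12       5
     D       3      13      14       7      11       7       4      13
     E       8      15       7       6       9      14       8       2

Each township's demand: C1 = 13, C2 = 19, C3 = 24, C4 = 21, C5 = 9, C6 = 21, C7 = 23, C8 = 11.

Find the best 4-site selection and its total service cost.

With exactly 4 open, each township uses its cheapest among the chosen.
{A, C, D, E}: C1→A 2·13=26, C2→C 5·19=95, C3→A 2·24=48, C4→E 6·21=126, C5→A 6·9=54, C6→A 5·21=105, C7→D 4·23=92, C8→E 2·11=22. Service cost 568.
{A, B, C, E}: service cost 591
{A, B, D, E}: service cost 606
Among all 5 size-4 choices, {A, C, D, E} is lowest.

Choose A, C, D and E; total service cost 568.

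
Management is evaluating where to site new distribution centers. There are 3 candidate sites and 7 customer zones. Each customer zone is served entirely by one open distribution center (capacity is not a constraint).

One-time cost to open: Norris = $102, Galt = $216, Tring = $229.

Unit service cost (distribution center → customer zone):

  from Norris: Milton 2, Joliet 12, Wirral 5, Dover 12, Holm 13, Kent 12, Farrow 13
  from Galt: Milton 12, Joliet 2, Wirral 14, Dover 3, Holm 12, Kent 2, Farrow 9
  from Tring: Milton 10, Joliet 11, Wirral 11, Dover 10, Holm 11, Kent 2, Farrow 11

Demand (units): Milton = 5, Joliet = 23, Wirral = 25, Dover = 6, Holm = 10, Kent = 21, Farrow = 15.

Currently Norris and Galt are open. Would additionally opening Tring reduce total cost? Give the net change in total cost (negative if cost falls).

No — net change +219 (cost rises by 219).

Current service cost with {Norris, Galt}: 496.
Adding Tring: each customer zone re-picks its cheapest; new service cost 486, saving 10.
Extra fixed cost: 229. Net change = 229 − 10 = 219.
(Totals: 814 → 1033.)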